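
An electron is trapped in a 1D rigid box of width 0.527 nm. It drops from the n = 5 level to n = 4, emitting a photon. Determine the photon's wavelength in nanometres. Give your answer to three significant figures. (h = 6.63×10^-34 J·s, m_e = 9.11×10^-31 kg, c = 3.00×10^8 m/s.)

E_1 = h²/(8m_eL²) = 2.172×10^-19 J, so ΔE = (5² − 4²)E_1 = 1.955×10^-18 J.
λ = hc/ΔE = (6.63×10^-34·3.00×10^8)/1.955×10^-18 = 1.02×10^-7 m = 102 nm.

λ = 102 nm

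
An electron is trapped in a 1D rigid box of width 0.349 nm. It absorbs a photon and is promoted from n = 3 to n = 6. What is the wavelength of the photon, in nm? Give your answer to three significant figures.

λ = 14.9 nm

E_1 = h²/(8m_eL²) = 4.946×10^-19 J, so ΔE = (6² − 3²)E_1 = 1.335×10^-17 J.
λ = hc/ΔE = (6.626×10^-34·2.998×10^8)/1.335×10^-17 = 1.49×10^-8 m = 14.9 nm.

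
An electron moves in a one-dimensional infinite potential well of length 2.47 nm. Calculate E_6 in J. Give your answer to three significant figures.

E_6 = 3.56×10^-19 J

For an infinite well E_n = n²h²/(8m_eL²), so E_1 = h²/(8m_eL²) = (6.626×10^-34)²/(8·9.109×10^-31·(2.47×10^-9 m)²) = 9.875×10^-21 J.
Then E_6 = 6²·E_1 = 36·9.875×10^-21 J = 3.56×10^-19 J.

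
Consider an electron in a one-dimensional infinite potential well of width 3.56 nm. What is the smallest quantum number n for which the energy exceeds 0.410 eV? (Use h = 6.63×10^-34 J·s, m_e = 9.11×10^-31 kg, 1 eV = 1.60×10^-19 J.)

n = 4

E_1 = h²/(8m_eL²) = 4.759×10^-21 J = 0.02974 eV.
Need n² > 0.410/0.02974 = 13.79, i.e. n > 3.713.
The smallest integer satisfying this is n = 4.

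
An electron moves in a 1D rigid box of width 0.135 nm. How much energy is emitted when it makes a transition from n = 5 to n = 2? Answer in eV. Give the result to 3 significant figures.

E_1 = h²/(8m_eL²) = 3.306×10^-18 J.
|ΔE| = |5² − 2²|·E_1 = 21·3.306×10^-18 J = 6.943×10^-17 J = 433 eV.

|ΔE| = 433 eV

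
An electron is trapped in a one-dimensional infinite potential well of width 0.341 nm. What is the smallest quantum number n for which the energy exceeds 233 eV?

E_1 = h²/(8m_eL²) = 5.181×10^-19 J = 3.234 eV.
Need n² > 233/3.234 = 72.05, i.e. n > 8.488.
The smallest integer satisfying this is n = 9.

n = 9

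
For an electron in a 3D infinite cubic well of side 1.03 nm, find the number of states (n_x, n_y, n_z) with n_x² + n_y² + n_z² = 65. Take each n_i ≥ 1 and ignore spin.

The level has n_x² + n_y² + n_z² = 65. The ordered positive-integer solutions are (2, 5, 6), (2, 6, 5), (5, 2, 6), (5, 6, 2), (6, 2, 5), (6, 5, 2).
That gives 6 states.

degeneracy = 6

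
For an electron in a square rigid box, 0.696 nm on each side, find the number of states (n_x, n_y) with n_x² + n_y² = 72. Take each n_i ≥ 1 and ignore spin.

The level has n_x² + n_y² = 72. The ordered positive-integer solutions are (6, 6).
That gives 1 state.

degeneracy = 1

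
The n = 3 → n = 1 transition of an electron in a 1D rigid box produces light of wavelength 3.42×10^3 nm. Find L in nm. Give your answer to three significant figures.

The photon carries ΔE = hc/λ = 6.626×10^-34·2.998×10^8/3.42×10^-6 m = 5.808×10^-20 J.
Since ΔE = (3² − 1²)E_1, E_1 = 7.260×10^-21 J, and L = h/√(8m_eE_1) = 2.88×10^-9 m = 2.88 nm.

L = 2.88 nm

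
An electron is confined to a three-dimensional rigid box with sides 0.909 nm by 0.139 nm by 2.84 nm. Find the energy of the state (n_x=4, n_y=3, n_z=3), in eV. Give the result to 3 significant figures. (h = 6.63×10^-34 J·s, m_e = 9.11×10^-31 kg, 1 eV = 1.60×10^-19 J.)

E = 183 eV

For a 3D rectangular well E = (h²/8m_e)·Σ n_i²/L_i² = (6.63×10^-34)²/(8·9.11×10^-31) · [4²/(0.909 nm)² + 3²/(0.139 nm)² + 3²/(2.84 nm)²].
Evaluating gives E = 2.933×10^-17 J = 183 eV.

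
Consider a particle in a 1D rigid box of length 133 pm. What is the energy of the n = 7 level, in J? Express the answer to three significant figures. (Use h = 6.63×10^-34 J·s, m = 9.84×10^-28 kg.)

E_7 = 1.55×10^-19 J

For an infinite well E_n = n²h²/(8mL²), so E_1 = h²/(8mL²) = (6.63×10^-34)²/(8·9.84×10^-28·(1.33×10^-10 m)²) = 3.157×10^-21 J.
Then E_7 = 7²·E_1 = 49·3.157×10^-21 J = 1.55×10^-19 J.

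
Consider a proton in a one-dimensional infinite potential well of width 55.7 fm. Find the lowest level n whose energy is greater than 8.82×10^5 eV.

E_1 = h²/(8m_pL²) = 1.057×10^-14 J = 6.598×10^4 eV.
Need n² > 8.82×10^5/6.598×10^4 = 13.37, i.e. n > 3.657.
The smallest integer satisfying this is n = 4.

n = 4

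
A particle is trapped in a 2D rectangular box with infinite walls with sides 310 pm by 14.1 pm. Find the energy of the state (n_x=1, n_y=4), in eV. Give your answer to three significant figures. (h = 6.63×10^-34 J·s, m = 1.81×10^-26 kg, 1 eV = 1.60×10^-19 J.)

For a 2D rectangular well E = (h²/8m)·Σ n_i²/L_i² = (6.63×10^-34)²/(8·1.81×10^-26) · [1²/(310 pm)² + 4²/(14.1 pm)²].
Evaluating gives E = 2.443×10^-19 J = 1.53 eV.

E = 1.53 eV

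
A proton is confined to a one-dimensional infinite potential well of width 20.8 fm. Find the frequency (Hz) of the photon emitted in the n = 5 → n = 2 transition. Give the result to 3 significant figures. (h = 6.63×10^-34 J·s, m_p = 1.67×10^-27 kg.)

E_1 = h²/(8m_pL²) = 7.605×10^-14 J and ΔE = (5² − 2²)E_1 = 1.597×10^-12 J.
f = ΔE/h = 1.597×10^-12/6.63×10^-34 = 2.41×10^21 Hz.

f = 2.41×10^21 Hz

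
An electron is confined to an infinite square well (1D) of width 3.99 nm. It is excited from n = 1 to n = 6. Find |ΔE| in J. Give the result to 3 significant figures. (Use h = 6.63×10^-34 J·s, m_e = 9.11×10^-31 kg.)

E_1 = h²/(8m_eL²) = 3.789×10^-21 J.
|ΔE| = |1² − 6²|·E_1 = 35·3.789×10^-21 J = 1.33×10^-19 J.

|ΔE| = 1.33×10^-19 J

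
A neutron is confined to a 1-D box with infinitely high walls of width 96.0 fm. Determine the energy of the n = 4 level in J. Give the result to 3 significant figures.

For an infinite well E_n = n²h²/(8m_nL²), so E_1 = h²/(8m_nL²) = (6.626×10^-34)²/(8·1.675×10^-27·(9.60×10^-14 m)²) = 3.555×10^-15 J.
Then E_4 = 4²·E_1 = 16·3.555×10^-15 J = 5.69×10^-14 J.

E_4 = 5.69×10^-14 J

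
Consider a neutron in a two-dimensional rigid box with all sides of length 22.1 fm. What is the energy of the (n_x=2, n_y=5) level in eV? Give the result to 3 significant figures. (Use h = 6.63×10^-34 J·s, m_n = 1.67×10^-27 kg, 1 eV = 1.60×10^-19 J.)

E = 1.22×10^7 eV

For a 2D rectangular well E = (h²/8m_n)·Σ n_i²/L_i² = (6.63×10^-34)²/(8·1.67×10^-27) · [2²/(22.1 fm)² + 5²/(22.1 fm)²].
Evaluating gives E = 1.954×10^-12 J = 1.22×10^7 eV.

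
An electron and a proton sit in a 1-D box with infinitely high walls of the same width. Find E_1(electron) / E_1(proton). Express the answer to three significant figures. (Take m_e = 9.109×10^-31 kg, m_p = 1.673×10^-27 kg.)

1.84×10^3

E_n ∝ 1/m at fixed n and L, so the ratio is m_p/m_e = 1.673×10^-27/9.109×10^-31 = 1.84×10^3.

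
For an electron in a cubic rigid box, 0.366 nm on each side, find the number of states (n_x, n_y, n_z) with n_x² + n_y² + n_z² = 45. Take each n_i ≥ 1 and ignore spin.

The level has n_x² + n_y² + n_z² = 45. The ordered positive-integer solutions are (2, 4, 5), (2, 5, 4), (4, 2, 5), (4, 5, 2), (5, 2, 4), (5, 4, 2).
That gives 6 states.

degeneracy = 6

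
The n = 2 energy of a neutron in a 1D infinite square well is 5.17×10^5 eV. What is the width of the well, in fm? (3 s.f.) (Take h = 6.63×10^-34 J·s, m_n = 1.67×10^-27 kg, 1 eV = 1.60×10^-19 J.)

L = 39.9 fm

From E_n = n²h²/(8m_nL²), L = n·h/√(8m_nE_n).
E_2 = 5.17×10^5 eV = 8.272×10^-14 J, so L = 2·6.63×10^-34/√(8·1.67×10^-27·8.272×10^-14) = 3.99×10^-14 m = 39.9 fm.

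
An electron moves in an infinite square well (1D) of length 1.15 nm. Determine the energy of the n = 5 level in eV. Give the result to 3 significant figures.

For an infinite well E_n = n²h²/(8m_eL²), so E_1 = h²/(8m_eL²) = (6.626×10^-34)²/(8·9.109×10^-31·(1.15×10^-9 m)²) = 4.556×10^-20 J.
Then E_5 = 5²·E_1 = 25·4.556×10^-20 J = 1.139×10^-18 J.
Converting, E_5 = 1.139×10^-18 J / (1.602×10^-19 J/eV) = 7.11 eV.

E_5 = 7.11 eV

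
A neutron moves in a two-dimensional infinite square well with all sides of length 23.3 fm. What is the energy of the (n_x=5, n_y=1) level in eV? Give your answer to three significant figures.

For a 2D rectangular well E = (h²/8m_n)·Σ n_i²/L_i² = (6.626×10^-34)²/(8·1.675×10^-27) · [5²/(23.3 fm)² + 1²/(23.3 fm)²].
Evaluating gives E = 1.569×10^-12 J = 9.79×10^6 eV.

E = 9.79×10^6 eV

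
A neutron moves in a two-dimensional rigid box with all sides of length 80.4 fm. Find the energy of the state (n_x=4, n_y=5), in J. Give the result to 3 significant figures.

For a 2D rectangular well E = (h²/8m_n)·Σ n_i²/L_i² = (6.626×10^-34)²/(8·1.675×10^-27) · [4²/(80.4 fm)² + 5²/(80.4 fm)²].
Evaluating gives E = 2.08×10^-13 J.

E = 2.08×10^-13 J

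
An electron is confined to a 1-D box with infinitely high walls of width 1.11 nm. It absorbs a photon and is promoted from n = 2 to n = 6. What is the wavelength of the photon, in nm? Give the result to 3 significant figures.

E_1 = h²/(8m_eL²) = 4.890×10^-20 J, so ΔE = (6² − 2²)E_1 = 1.565×10^-18 J.
λ = hc/ΔE = (6.626×10^-34·2.998×10^8)/1.565×10^-18 = 1.27×10^-7 m = 127 nm.

λ = 127 nm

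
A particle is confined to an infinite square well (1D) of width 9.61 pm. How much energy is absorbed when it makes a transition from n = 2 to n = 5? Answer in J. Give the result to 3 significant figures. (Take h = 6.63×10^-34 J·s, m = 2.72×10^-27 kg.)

E_1 = h²/(8mL²) = 2.187×10^-19 J.
|ΔE| = |2² − 5²|·E_1 = 21·2.187×10^-19 J = 4.59×10^-18 J.

|ΔE| = 4.59×10^-18 J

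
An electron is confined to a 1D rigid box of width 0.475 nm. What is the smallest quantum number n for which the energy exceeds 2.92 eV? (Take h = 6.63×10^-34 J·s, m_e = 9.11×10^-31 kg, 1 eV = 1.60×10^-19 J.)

n = 2

E_1 = h²/(8m_eL²) = 2.673×10^-19 J = 1.671 eV.
Need n² > 2.92/1.671 = 1.747, i.e. n > 1.322.
The smallest integer satisfying this is n = 2.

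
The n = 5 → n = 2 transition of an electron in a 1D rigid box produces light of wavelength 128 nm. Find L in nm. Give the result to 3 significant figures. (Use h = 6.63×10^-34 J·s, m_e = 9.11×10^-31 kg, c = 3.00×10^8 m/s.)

The photon carries ΔE = hc/λ = 6.63×10^-34·3.00×10^8/1.28×10^-7 m = 1.554×10^-18 J.
Since ΔE = (5² − 2²)E_1, E_1 = 7.400×10^-20 J, and L = h/√(8m_eE_1) = 9.03×10^-10 m = 0.903 nm.

L = 0.903 nm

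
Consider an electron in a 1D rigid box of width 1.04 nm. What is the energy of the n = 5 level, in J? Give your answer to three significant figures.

For an infinite well E_n = n²h²/(8m_eL²), so E_1 = h²/(8m_eL²) = (6.626×10^-34)²/(8·9.109×10^-31·(1.04×10^-9 m)²) = 5.570×10^-20 J.
Then E_5 = 5²·E_1 = 25·5.570×10^-20 J = 1.39×10^-18 J.

E_5 = 1.39×10^-18 J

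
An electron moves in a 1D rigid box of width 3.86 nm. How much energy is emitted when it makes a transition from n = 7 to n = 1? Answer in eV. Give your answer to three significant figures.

E_1 = h²/(8m_eL²) = 4.044×10^-21 J.
|ΔE| = |7² − 1²|·E_1 = 48·4.044×10^-21 J = 1.941×10^-19 J = 1.21 eV.

|ΔE| = 1.21 eV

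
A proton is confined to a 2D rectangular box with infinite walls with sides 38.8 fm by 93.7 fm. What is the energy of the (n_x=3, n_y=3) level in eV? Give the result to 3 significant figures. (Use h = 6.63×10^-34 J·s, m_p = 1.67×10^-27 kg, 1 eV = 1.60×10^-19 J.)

E = 1.44×10^6 eV

For a 2D rectangular well E = (h²/8m_p)·Σ n_i²/L_i² = (6.63×10^-34)²/(8·1.67×10^-27) · [3²/(38.8 fm)² + 3²/(93.7 fm)²].
Evaluating gives E = 2.304×10^-13 J = 1.44×10^6 eV.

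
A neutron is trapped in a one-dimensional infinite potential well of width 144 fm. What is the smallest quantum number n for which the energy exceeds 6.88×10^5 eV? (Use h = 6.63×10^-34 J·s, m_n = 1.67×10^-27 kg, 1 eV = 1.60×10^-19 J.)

E_1 = h²/(8m_nL²) = 1.587×10^-15 J = 9919 eV.
Need n² > 6.88×10^5/9919 = 69.36, i.e. n > 8.328.
The smallest integer satisfying this is n = 9.

n = 9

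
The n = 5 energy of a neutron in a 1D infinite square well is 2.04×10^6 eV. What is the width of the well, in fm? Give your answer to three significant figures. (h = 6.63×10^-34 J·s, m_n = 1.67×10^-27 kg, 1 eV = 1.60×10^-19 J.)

L = 50.2 fm

From E_n = n²h²/(8m_nL²), L = n·h/√(8m_nE_n).
E_5 = 2.04×10^6 eV = 3.264×10^-13 J, so L = 5·6.63×10^-34/√(8·1.67×10^-27·3.264×10^-13) = 5.02×10^-14 m = 50.2 fm.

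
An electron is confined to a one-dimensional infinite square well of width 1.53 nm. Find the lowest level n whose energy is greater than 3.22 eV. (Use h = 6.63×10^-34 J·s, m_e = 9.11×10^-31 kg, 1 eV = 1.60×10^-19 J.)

E_1 = h²/(8m_eL²) = 2.577×10^-20 J = 0.1611 eV.
Need n² > 3.22/0.1611 = 19.99, i.e. n > 4.471.
The smallest integer satisfying this is n = 5.

n = 5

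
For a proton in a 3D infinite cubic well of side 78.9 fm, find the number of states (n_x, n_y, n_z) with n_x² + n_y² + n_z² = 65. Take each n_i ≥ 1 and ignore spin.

degeneracy = 6

The level has n_x² + n_y² + n_z² = 65. The ordered positive-integer solutions are (2, 5, 6), (2, 6, 5), (5, 2, 6), (5, 6, 2), (6, 2, 5), (6, 5, 2).
That gives 6 states.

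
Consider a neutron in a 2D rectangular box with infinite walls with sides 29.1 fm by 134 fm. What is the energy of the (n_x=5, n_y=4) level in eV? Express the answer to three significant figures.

E = 6.22×10^6 eV

For a 2D rectangular well E = (h²/8m_n)·Σ n_i²/L_i² = (6.626×10^-34)²/(8·1.675×10^-27) · [5²/(29.1 fm)² + 4²/(134 fm)²].
Evaluating gives E = 9.965×10^-13 J = 6.22×10^6 eV.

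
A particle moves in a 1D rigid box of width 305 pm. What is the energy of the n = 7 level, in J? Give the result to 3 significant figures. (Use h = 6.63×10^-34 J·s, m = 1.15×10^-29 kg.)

E_7 = 2.52×10^-18 J

For an infinite well E_n = n²h²/(8mL²), so E_1 = h²/(8mL²) = (6.63×10^-34)²/(8·1.15×10^-29·(3.05×10^-10 m)²) = 5.136×10^-20 J.
Then E_7 = 7²·E_1 = 49·5.136×10^-20 J = 2.52×10^-18 J.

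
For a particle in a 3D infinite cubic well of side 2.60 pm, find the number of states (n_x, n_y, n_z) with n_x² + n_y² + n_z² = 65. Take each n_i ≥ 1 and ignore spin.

The level has n_x² + n_y² + n_z² = 65. The ordered positive-integer solutions are (2, 5, 6), (2, 6, 5), (5, 2, 6), (5, 6, 2), (6, 2, 5), (6, 5, 2).
That gives 6 states.

degeneracy = 6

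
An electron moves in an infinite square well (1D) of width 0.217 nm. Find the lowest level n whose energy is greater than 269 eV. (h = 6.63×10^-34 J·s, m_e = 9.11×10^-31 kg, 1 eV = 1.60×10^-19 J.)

E_1 = h²/(8m_eL²) = 1.281×10^-18 J = 8.006 eV.
Need n² > 269/8.006 = 33.60, i.e. n > 5.797.
The smallest integer satisfying this is n = 6.

n = 6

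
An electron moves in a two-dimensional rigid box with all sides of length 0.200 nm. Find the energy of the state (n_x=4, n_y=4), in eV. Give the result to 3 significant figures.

For a 2D rectangular well E = (h²/8m_e)·Σ n_i²/L_i² = (6.626×10^-34)²/(8·9.109×10^-31) · [4²/(0.200 nm)² + 4²/(0.200 nm)²].
Evaluating gives E = 4.820×10^-17 J = 301 eV.

E = 301 eV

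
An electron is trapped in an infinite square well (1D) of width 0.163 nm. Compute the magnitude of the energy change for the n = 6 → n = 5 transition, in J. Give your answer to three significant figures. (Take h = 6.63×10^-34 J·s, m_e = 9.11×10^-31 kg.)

E_1 = h²/(8m_eL²) = 2.270×10^-18 J.
|ΔE| = |6² − 5²|·E_1 = 11·2.270×10^-18 J = 2.50×10^-17 J.

|ΔE| = 2.50×10^-17 J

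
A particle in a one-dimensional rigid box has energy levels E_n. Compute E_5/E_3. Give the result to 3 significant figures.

2.78

E_n ∝ n², so E_5/E_3 = 5²/3² = 25/9 = 2.78.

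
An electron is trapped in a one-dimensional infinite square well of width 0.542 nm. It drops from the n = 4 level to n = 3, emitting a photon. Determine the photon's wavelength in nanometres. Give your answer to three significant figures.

λ = 138 nm

E_1 = h²/(8m_eL²) = 2.051×10^-19 J, so ΔE = (4² − 3²)E_1 = 1.436×10^-18 J.
λ = hc/ΔE = (6.626×10^-34·2.998×10^8)/1.436×10^-18 = 1.38×10^-7 m = 138 nm.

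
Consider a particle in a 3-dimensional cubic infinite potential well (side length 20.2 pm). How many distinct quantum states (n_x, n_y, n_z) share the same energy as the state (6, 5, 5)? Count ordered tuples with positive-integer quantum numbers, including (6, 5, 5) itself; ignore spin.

degeneracy = 15

The level has n_x² + n_y² + n_z² = 86. The ordered positive-integer solutions are (1, 2, 9), (1, 6, 7), (1, 7, 6), (1, 9, 2), (2, 1, 9), (2, 9, 1), (5, 5, 6), (5, 6, 5), (6, 1, 7), (6, 5, 5), (6, 7, 1), (7, 1, 6), (7, 6, 1), (9, 1, 2), (9, 2, 1).
That gives 15 states.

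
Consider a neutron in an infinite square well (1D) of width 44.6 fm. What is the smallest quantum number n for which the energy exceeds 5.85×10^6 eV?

n = 8

E_1 = h²/(8m_nL²) = 1.647×10^-14 J = 1.028×10^5 eV.
Need n² > 5.85×10^6/1.028×10^5 = 56.91, i.e. n > 7.544.
The smallest integer satisfying this is n = 8.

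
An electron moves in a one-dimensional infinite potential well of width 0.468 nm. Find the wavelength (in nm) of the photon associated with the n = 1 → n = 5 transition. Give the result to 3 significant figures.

λ = 30.1 nm

E_1 = h²/(8m_eL²) = 2.751×10^-19 J, so ΔE = (5² − 1²)E_1 = 6.602×10^-18 J.
λ = hc/ΔE = (6.626×10^-34·2.998×10^8)/6.602×10^-18 = 3.01×10^-8 m = 30.1 nm.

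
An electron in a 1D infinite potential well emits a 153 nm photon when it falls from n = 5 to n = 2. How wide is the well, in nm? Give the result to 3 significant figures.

The photon carries ΔE = hc/λ = 6.626×10^-34·2.998×10^8/1.53×10^-7 m = 1.298×10^-18 J.
Since ΔE = (5² − 2²)E_1, E_1 = 6.181×10^-20 J, and L = h/√(8m_eE_1) = 9.87×10^-10 m = 0.987 nm.

L = 0.987 nm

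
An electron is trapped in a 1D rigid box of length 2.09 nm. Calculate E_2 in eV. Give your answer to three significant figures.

E_2 = 0.344 eV

For an infinite well E_n = n²h²/(8m_eL²), so E_1 = h²/(8m_eL²) = (6.626×10^-34)²/(8·9.109×10^-31·(2.09×10^-9 m)²) = 1.379×10^-20 J.
Then E_2 = 2²·E_1 = 4·1.379×10^-20 J = 5.516×10^-20 J.
Converting, E_2 = 5.516×10^-20 J / (1.602×10^-19 J/eV) = 0.344 eV.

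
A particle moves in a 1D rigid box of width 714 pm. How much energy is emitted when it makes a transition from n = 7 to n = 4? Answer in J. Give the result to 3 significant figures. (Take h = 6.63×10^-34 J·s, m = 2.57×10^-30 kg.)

E_1 = h²/(8mL²) = 4.194×10^-20 J.
|ΔE| = |7² − 4²|·E_1 = 33·4.194×10^-20 J = 1.38×10^-18 J.

|ΔE| = 1.38×10^-18 J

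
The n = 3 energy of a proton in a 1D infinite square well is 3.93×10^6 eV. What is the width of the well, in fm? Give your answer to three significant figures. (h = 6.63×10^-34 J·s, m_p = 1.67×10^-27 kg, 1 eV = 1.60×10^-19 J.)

From E_n = n²h²/(8m_pL²), L = n·h/√(8m_pE_n).
E_3 = 3.93×10^6 eV = 6.288×10^-13 J, so L = 3·6.63×10^-34/√(8·1.67×10^-27·6.288×10^-13) = 2.17×10^-14 m = 21.7 fm.

L = 21.7 fm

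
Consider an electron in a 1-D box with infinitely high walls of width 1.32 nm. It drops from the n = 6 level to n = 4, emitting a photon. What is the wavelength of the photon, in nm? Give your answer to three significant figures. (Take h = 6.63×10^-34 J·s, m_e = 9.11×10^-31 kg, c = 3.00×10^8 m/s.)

λ = 287 nm

E_1 = h²/(8m_eL²) = 3.462×10^-20 J, so ΔE = (6² − 4²)E_1 = 6.924×10^-19 J.
λ = hc/ΔE = (6.63×10^-34·3.00×10^8)/6.924×10^-19 = 2.87×10^-7 m = 287 nm.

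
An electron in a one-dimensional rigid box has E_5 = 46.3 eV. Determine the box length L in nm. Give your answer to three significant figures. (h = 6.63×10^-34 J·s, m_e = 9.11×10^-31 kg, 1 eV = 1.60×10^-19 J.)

From E_n = n²h²/(8m_eL²), L = n·h/√(8m_eE_n).
E_5 = 46.3 eV = 7.408×10^-18 J, so L = 5·6.63×10^-34/√(8·9.11×10^-31·7.408×10^-18) = 4.51×10^-10 m = 0.451 nm.

L = 0.451 nm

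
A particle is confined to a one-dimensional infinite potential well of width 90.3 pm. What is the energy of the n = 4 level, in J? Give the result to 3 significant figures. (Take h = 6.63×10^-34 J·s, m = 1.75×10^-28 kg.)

For an infinite well E_n = n²h²/(8mL²), so E_1 = h²/(8mL²) = (6.63×10^-34)²/(8·1.75×10^-28·(9.03×10^-11 m)²) = 3.851×10^-20 J.
Then E_4 = 4²·E_1 = 16·3.851×10^-20 J = 6.16×10^-19 J.

E_4 = 6.16×10^-19 J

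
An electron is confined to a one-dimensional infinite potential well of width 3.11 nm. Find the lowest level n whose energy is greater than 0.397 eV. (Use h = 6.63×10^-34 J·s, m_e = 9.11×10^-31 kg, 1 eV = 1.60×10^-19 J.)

n = 4

E_1 = h²/(8m_eL²) = 6.236×10^-21 J = 0.03898 eV.
Need n² > 0.397/0.03898 = 10.18, i.e. n > 3.191.
The smallest integer satisfying this is n = 4.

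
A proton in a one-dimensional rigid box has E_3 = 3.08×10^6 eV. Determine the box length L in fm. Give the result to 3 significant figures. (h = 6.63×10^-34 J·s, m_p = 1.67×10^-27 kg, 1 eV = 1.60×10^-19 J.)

L = 24.5 fm

From E_n = n²h²/(8m_pL²), L = n·h/√(8m_pE_n).
E_3 = 3.08×10^6 eV = 4.928×10^-13 J, so L = 3·6.63×10^-34/√(8·1.67×10^-27·4.928×10^-13) = 2.45×10^-14 m = 24.5 fm.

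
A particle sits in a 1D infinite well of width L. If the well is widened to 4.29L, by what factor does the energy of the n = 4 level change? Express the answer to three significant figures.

0.0543

E_n ∝ 1/L², so the energy scales by 1/4.29² = 0.0543.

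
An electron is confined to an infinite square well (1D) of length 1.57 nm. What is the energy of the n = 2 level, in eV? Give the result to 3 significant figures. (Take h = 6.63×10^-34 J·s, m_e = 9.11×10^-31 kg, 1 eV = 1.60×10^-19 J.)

For an infinite well E_n = n²h²/(8m_eL²), so E_1 = h²/(8m_eL²) = (6.63×10^-34)²/(8·9.11×10^-31·(1.57×10^-9 m)²) = 2.447×10^-20 J.
Then E_2 = 2²·E_1 = 4·2.447×10^-20 J = 9.788×10^-20 J.
Converting, E_2 = 9.788×10^-20 J / (1.60×10^-19 J/eV) = 0.612 eV.

E_2 = 0.612 eV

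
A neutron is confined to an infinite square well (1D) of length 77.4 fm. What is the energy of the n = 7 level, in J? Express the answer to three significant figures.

For an infinite well E_n = n²h²/(8m_nL²), so E_1 = h²/(8m_nL²) = (6.626×10^-34)²/(8·1.675×10^-27·(7.74×10^-14 m)²) = 5.469×10^-15 J.
Then E_7 = 7²·E_1 = 49·5.469×10^-15 J = 2.68×10^-13 J.

E_7 = 2.68×10^-13 J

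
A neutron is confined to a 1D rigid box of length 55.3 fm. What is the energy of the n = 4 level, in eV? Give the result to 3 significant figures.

E_4 = 1.07×10^6 eV

For an infinite well E_n = n²h²/(8m_nL²), so E_1 = h²/(8m_nL²) = (6.626×10^-34)²/(8·1.675×10^-27·(5.53×10^-14 m)²) = 1.071×10^-14 J.
Then E_4 = 4²·E_1 = 16·1.071×10^-14 J = 1.714×10^-13 J.
Converting, E_4 = 1.714×10^-13 J / (1.602×10^-19 J/eV) = 1.07×10^6 eV.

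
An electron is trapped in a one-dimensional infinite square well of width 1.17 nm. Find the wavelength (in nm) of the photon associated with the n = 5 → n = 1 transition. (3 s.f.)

E_1 = h²/(8m_eL²) = 4.401×10^-20 J, so ΔE = (5² − 1²)E_1 = 1.056×10^-18 J.
λ = hc/ΔE = (6.626×10^-34·2.998×10^8)/1.056×10^-18 = 1.88×10^-7 m = 188 nm.

λ = 188 nm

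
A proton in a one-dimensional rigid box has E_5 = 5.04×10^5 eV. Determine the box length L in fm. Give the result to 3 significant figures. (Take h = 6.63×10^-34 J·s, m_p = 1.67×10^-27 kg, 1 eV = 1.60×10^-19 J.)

From E_n = n²h²/(8m_pL²), L = n·h/√(8m_pE_n).
E_5 = 5.04×10^5 eV = 8.064×10^-14 J, so L = 5·6.63×10^-34/√(8·1.67×10^-27·8.064×10^-14) = 1.01×10^-13 m = 101 fm.

L = 101 fm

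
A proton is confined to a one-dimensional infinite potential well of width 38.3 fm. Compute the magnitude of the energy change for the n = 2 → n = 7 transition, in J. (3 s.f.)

E_1 = h²/(8m_pL²) = 2.236×10^-14 J.
|ΔE| = |2² − 7²|·E_1 = 45·2.236×10^-14 J = 1.01×10^-12 J.

|ΔE| = 1.01×10^-12 J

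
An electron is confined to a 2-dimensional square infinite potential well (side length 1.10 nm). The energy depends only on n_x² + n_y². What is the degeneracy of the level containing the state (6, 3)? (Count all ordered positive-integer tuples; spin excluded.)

The level has n_x² + n_y² = 45. The ordered positive-integer solutions are (3, 6), (6, 3).
That gives 2 states.

degeneracy = 2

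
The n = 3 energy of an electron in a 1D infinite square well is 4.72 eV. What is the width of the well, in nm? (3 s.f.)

L = 0.847 nm

From E_n = n²h²/(8m_eL²), L = n·h/√(8m_eE_n).
E_3 = 4.72 eV = 7.561×10^-19 J, so L = 3·6.626×10^-34/√(8·9.109×10^-31·7.561×10^-19) = 8.47×10^-10 m = 0.847 nm.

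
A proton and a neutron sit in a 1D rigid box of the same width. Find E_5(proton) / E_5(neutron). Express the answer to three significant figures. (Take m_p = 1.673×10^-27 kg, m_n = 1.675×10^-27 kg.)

1.00

E_n ∝ 1/m at fixed n and L, so the ratio is m_n/m_p = 1.675×10^-27/1.673×10^-27 = 1.00.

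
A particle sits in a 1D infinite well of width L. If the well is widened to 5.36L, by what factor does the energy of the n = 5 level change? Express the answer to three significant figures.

E_n ∝ 1/L², so the energy scales by 1/5.36² = 0.0348.

0.0348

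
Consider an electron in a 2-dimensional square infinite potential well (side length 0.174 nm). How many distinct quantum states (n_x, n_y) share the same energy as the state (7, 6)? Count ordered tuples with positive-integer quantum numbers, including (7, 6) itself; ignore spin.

The level has n_x² + n_y² = 85. The ordered positive-integer solutions are (2, 9), (6, 7), (7, 6), (9, 2).
That gives 4 states.

degeneracy = 4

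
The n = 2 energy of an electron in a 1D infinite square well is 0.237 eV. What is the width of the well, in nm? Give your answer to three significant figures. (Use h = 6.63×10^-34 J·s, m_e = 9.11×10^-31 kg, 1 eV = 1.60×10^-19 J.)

From E_n = n²h²/(8m_eL²), L = n·h/√(8m_eE_n).
E_2 = 0.237 eV = 3.792×10^-20 J, so L = 2·6.63×10^-34/√(8·9.11×10^-31·3.792×10^-20) = 2.52×10^-9 m = 2.52 nm.

L = 2.52 nm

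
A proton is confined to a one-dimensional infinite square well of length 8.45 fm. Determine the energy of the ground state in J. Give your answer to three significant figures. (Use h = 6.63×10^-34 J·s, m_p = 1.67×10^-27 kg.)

For an infinite well E_n = n²h²/(8m_pL²), so E_1 = h²/(8m_pL²) = (6.63×10^-34)²/(8·1.67×10^-27·(8.45×10^-15 m)²) = 4.608×10^-13 J.

E_1 = 4.61×10^-13 J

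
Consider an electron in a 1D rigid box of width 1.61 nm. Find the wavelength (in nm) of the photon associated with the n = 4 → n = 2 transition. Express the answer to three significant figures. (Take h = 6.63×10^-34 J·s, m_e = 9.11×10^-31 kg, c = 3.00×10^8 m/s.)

E_1 = h²/(8m_eL²) = 2.327×10^-20 J, so ΔE = (4² − 2²)E_1 = 2.792×10^-19 J.
λ = hc/ΔE = (6.63×10^-34·3.00×10^8)/2.792×10^-19 = 7.12×10^-7 m = 712 nm.

λ = 712 nm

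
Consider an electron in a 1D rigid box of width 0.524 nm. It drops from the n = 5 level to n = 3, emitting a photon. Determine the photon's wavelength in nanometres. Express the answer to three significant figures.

E_1 = h²/(8m_eL²) = 2.194×10^-19 J, so ΔE = (5² − 3²)E_1 = 3.510×10^-18 J.
λ = hc/ΔE = (6.626×10^-34·2.998×10^8)/3.510×10^-18 = 5.66×10^-8 m = 56.6 nm.

λ = 56.6 nm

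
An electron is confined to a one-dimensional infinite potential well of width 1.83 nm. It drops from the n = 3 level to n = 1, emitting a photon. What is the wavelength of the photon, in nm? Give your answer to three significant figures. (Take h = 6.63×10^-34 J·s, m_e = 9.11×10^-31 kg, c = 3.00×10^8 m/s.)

λ = 1.38×10^3 nm

E_1 = h²/(8m_eL²) = 1.801×10^-20 J, so ΔE = (3² − 1²)E_1 = 1.441×10^-19 J.
λ = hc/ΔE = (6.63×10^-34·3.00×10^8)/1.441×10^-19 = 1.38×10^-6 m = 1.38×10^3 nm.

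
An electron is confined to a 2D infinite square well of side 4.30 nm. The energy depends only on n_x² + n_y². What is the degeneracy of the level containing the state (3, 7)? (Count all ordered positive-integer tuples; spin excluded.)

degeneracy = 2

The level has n_x² + n_y² = 58. The ordered positive-integer solutions are (3, 7), (7, 3).
That gives 2 states.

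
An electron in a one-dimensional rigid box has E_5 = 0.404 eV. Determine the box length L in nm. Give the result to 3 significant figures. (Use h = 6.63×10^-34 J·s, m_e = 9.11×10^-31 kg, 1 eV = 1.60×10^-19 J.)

L = 4.83 nm

From E_n = n²h²/(8m_eL²), L = n·h/√(8m_eE_n).
E_5 = 0.404 eV = 6.464×10^-20 J, so L = 5·6.63×10^-34/√(8·9.11×10^-31·6.464×10^-20) = 4.83×10^-9 m = 4.83 nm.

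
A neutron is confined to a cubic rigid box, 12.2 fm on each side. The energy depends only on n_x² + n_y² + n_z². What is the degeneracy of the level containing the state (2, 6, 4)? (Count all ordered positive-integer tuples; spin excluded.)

degeneracy = 6

The level has n_x² + n_y² + n_z² = 56. The ordered positive-integer solutions are (2, 4, 6), (2, 6, 4), (4, 2, 6), (4, 6, 2), (6, 2, 4), (6, 4, 2).
That gives 6 states.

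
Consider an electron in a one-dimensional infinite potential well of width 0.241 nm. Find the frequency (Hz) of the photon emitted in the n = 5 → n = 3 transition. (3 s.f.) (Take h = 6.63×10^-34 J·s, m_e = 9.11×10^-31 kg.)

f = 2.51×10^16 Hz

E_1 = h²/(8m_eL²) = 1.038×10^-18 J and ΔE = (5² − 3²)E_1 = 1.661×10^-17 J.
f = ΔE/h = 1.661×10^-17/6.63×10^-34 = 2.51×10^16 Hz.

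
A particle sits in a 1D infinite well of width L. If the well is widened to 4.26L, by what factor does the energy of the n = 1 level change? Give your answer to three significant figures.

0.0551

E_n ∝ 1/L², so the energy scales by 1/4.26² = 0.0551.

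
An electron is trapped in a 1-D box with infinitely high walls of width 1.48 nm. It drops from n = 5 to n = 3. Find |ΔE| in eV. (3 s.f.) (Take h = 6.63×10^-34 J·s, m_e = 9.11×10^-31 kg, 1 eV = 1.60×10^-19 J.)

E_1 = h²/(8m_eL²) = 2.754×10^-20 J.
|ΔE| = |5² − 3²|·E_1 = 16·2.754×10^-20 J = 4.406×10^-19 J = 2.75 eV.

|ΔE| = 2.75 eV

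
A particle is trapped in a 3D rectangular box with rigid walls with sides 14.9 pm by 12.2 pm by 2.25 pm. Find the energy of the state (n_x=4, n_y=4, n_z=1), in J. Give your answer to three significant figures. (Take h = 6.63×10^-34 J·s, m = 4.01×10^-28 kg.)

E = 5.17×10^-17 J

For a 3D rectangular well E = (h²/8m)·Σ n_i²/L_i² = (6.63×10^-34)²/(8·4.01×10^-28) · [4²/(14.9 pm)² + 4²/(12.2 pm)² + 1²/(2.25 pm)²].
Evaluating gives E = 5.17×10^-17 J.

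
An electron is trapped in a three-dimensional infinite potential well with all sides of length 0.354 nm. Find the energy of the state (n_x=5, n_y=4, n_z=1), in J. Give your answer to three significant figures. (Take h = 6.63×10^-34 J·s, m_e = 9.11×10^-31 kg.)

E = 2.02×10^-17 J

For a 3D rectangular well E = (h²/8m_e)·Σ n_i²/L_i² = (6.63×10^-34)²/(8·9.11×10^-31) · [5²/(0.354 nm)² + 4²/(0.354 nm)² + 1²/(0.354 nm)²].
Evaluating gives E = 2.02×10^-17 J.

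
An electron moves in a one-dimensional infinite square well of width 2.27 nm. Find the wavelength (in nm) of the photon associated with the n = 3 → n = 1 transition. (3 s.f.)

E_1 = h²/(8m_eL²) = 1.169×10^-20 J, so ΔE = (3² − 1²)E_1 = 9.352×10^-20 J.
λ = hc/ΔE = (6.626×10^-34·2.998×10^8)/9.352×10^-20 = 2.12×10^-6 m = 2.12×10^3 nm.

λ = 2.12×10^3 nm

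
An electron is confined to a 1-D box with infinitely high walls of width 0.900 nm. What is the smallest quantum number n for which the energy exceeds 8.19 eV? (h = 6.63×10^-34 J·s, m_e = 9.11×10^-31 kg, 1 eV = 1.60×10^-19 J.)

n = 5

E_1 = h²/(8m_eL²) = 7.446×10^-20 J = 0.4654 eV.
Need n² > 8.19/0.4654 = 17.60, i.e. n > 4.195.
The smallest integer satisfying this is n = 5.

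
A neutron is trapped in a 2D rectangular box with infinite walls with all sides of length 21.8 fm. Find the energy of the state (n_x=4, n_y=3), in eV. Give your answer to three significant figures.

E = 1.08×10^7 eV

For a 2D rectangular well E = (h²/8m_n)·Σ n_i²/L_i² = (6.626×10^-34)²/(8·1.675×10^-27) · [4²/(21.8 fm)² + 3²/(21.8 fm)²].
Evaluating gives E = 1.724×10^-12 J = 1.08×10^7 eV.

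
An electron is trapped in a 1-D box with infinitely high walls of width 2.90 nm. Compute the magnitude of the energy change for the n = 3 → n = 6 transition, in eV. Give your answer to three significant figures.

|ΔE| = 1.21 eV

E_1 = h²/(8m_eL²) = 7.164×10^-21 J.
|ΔE| = |3² − 6²|·E_1 = 27·7.164×10^-21 J = 1.934×10^-19 J = 1.21 eV.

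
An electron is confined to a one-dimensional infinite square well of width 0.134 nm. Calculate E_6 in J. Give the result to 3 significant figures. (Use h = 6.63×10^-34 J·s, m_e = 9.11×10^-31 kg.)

For an infinite well E_n = n²h²/(8m_eL²), so E_1 = h²/(8m_eL²) = (6.63×10^-34)²/(8·9.11×10^-31·(1.34×10^-10 m)²) = 3.359×10^-18 J.
Then E_6 = 6²·E_1 = 36·3.359×10^-18 J = 1.21×10^-16 J.

E_6 = 1.21×10^-16 J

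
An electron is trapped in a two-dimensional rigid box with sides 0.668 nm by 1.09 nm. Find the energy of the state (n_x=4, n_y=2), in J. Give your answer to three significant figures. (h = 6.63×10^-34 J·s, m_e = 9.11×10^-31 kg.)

E = 2.37×10^-18 J

For a 2D rectangular well E = (h²/8m_e)·Σ n_i²/L_i² = (6.63×10^-34)²/(8·9.11×10^-31) · [4²/(0.668 nm)² + 2²/(1.09 nm)²].
Evaluating gives E = 2.37×10^-18 J.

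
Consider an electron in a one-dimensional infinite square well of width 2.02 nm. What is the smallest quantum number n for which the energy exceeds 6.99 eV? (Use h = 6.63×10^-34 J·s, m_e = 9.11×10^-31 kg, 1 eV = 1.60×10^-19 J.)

n = 9

E_1 = h²/(8m_eL²) = 1.478×10^-20 J = 0.09237 eV.
Need n² > 6.99/0.09237 = 75.67, i.e. n > 8.699.
The smallest integer satisfying this is n = 9.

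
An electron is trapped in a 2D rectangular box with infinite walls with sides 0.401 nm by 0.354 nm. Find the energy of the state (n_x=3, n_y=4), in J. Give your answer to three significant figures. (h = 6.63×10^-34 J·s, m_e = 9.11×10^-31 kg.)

For a 2D rectangular well E = (h²/8m_e)·Σ n_i²/L_i² = (6.63×10^-34)²/(8·9.11×10^-31) · [3²/(0.401 nm)² + 4²/(0.354 nm)²].
Evaluating gives E = 1.11×10^-17 J.

E = 1.11×10^-17 J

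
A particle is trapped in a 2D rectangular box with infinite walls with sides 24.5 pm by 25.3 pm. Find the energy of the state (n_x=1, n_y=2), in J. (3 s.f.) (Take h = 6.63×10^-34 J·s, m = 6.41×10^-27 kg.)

E = 6.78×10^-20 J

For a 2D rectangular well E = (h²/8m)·Σ n_i²/L_i² = (6.63×10^-34)²/(8·6.41×10^-27) · [1²/(24.5 pm)² + 2²/(25.3 pm)²].
Evaluating gives E = 6.78×10^-20 J.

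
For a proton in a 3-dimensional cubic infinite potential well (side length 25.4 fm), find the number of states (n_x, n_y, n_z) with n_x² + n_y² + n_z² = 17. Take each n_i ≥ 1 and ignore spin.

The level has n_x² + n_y² + n_z² = 17. The ordered positive-integer solutions are (2, 2, 3), (2, 3, 2), (3, 2, 2).
That gives 3 states.

degeneracy = 3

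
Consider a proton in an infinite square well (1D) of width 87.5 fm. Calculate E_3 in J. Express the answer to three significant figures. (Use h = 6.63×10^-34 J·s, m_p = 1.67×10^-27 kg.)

E_3 = 3.87×10^-14 J

For an infinite well E_n = n²h²/(8m_pL²), so E_1 = h²/(8m_pL²) = (6.63×10^-34)²/(8·1.67×10^-27·(8.75×10^-14 m)²) = 4.297×10^-15 J.
Then E_3 = 3²·E_1 = 9·4.297×10^-15 J = 3.87×10^-14 J.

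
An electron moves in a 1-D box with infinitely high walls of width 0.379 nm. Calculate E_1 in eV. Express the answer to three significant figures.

E_1 = 2.62 eV

For an infinite well E_n = n²h²/(8m_eL²), so E_1 = h²/(8m_eL²) = (6.626×10^-34)²/(8·9.109×10^-31·(3.79×10^-10 m)²) = 4.194×10^-19 J.
Converting, E_1 = 4.194×10^-19 J / (1.602×10^-19 J/eV) = 2.62 eV.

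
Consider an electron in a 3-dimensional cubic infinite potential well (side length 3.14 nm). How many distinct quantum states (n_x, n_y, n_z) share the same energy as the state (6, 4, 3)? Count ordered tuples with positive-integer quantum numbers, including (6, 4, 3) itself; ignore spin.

degeneracy = 6

The level has n_x² + n_y² + n_z² = 61. The ordered positive-integer solutions are (3, 4, 6), (3, 6, 4), (4, 3, 6), (4, 6, 3), (6, 3, 4), (6, 4, 3).
That gives 6 states.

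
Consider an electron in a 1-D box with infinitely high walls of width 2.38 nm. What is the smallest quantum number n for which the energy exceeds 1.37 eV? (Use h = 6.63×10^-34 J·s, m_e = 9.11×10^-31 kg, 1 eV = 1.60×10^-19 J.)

n = 5

E_1 = h²/(8m_eL²) = 1.065×10^-20 J = 0.06656 eV.
Need n² > 1.37/0.06656 = 20.58, i.e. n > 4.537.
The smallest integer satisfying this is n = 5.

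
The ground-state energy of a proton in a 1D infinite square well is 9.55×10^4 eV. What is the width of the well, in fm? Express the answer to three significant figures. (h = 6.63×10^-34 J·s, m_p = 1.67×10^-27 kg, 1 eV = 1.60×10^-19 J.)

L = 46.4 fm

From E_n = n²h²/(8m_pL²), L = n·h/√(8m_pE_n).
E_1 = 9.55×10^4 eV = 1.528×10^-14 J, so L = 1·6.63×10^-34/√(8·1.67×10^-27·1.528×10^-14) = 4.64×10^-14 m = 46.4 fm.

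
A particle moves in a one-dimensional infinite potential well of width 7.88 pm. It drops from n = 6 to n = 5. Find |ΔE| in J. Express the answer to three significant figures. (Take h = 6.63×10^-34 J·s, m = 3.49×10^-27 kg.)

E_1 = h²/(8mL²) = 2.535×10^-19 J.
|ΔE| = |6² − 5²|·E_1 = 11·2.535×10^-19 J = 2.79×10^-18 J.

|ΔE| = 2.79×10^-18 J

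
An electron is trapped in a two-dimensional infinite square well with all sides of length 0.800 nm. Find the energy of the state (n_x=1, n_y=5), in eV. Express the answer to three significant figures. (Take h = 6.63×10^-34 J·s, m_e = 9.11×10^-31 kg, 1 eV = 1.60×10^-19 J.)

E = 15.3 eV

For a 2D rectangular well E = (h²/8m_e)·Σ n_i²/L_i² = (6.63×10^-34)²/(8·9.11×10^-31) · [1²/(0.800 nm)² + 5²/(0.800 nm)²].
Evaluating gives E = 2.450×10^-18 J = 15.3 eV.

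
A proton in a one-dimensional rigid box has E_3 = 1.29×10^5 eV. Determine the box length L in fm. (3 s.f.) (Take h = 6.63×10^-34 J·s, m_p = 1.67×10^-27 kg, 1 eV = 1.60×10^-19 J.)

L = 120 fm

From E_n = n²h²/(8m_pL²), L = n·h/√(8m_pE_n).
E_3 = 1.29×10^5 eV = 2.064×10^-14 J, so L = 3·6.63×10^-34/√(8·1.67×10^-27·2.064×10^-14) = 1.20×10^-13 m = 120 fm.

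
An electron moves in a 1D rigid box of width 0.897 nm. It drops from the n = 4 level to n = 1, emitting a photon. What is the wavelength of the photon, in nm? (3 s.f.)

E_1 = h²/(8m_eL²) = 7.488×10^-20 J, so ΔE = (4² − 1²)E_1 = 1.123×10^-18 J.
λ = hc/ΔE = (6.626×10^-34·2.998×10^8)/1.123×10^-18 = 1.77×10^-7 m = 177 nm.

λ = 177 nm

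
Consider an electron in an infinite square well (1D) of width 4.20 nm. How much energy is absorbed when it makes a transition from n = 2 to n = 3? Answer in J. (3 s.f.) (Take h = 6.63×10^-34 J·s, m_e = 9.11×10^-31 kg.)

|ΔE| = 1.71×10^-20 J

E_1 = h²/(8m_eL²) = 3.419×10^-21 J.
|ΔE| = |2² − 3²|·E_1 = 5·3.419×10^-21 J = 1.71×10^-20 J.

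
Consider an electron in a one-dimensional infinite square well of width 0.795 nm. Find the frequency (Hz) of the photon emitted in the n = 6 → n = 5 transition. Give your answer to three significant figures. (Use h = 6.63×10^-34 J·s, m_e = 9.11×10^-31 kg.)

E_1 = h²/(8m_eL²) = 9.543×10^-20 J and ΔE = (6² − 5²)E_1 = 1.050×10^-18 J.
f = ΔE/h = 1.050×10^-18/6.63×10^-34 = 1.58×10^15 Hz.

f = 1.58×10^15 Hz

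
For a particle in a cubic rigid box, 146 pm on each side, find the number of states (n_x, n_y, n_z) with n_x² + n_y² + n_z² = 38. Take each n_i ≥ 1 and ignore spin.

degeneracy = 9

The level has n_x² + n_y² + n_z² = 38. The ordered positive-integer solutions are (1, 1, 6), (1, 6, 1), (2, 3, 5), (2, 5, 3), (3, 2, 5), (3, 5, 2), (5, 2, 3), (5, 3, 2), (6, 1, 1).
That gives 9 states.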